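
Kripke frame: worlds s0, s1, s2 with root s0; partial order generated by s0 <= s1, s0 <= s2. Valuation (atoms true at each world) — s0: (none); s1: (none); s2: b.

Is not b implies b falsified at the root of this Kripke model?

Yes

s0 does not force not b implies b: at the accessible world s1, s1 forces not b but s1 does not force b.
s1 lacks atom b, so s1 does not force b.
So the root s0 does not force not b implies b; the model is a countermodel.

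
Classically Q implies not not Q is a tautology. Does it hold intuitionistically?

This is double-negation introduction, which is intuitionistically derivable.
If a world forces Q then every accessible world forces Q (persistence), so none forces not Q; hence not not Q.

Yes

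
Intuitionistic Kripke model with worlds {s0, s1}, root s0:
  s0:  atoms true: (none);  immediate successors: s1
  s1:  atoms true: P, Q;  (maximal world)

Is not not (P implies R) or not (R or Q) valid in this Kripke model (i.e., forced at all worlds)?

Not every world: s0 does not force not not (P implies R) or not (R or Q).
s0 does not force not not (P implies R) or not (R or Q): neither disjunct is forced at s0.
s0 does not force not not (P implies R) since s0 is accessible from s0 and s0 forces not (P implies R).
s0 forces not (P implies R): no world accessible from s0 forces P implies R.

No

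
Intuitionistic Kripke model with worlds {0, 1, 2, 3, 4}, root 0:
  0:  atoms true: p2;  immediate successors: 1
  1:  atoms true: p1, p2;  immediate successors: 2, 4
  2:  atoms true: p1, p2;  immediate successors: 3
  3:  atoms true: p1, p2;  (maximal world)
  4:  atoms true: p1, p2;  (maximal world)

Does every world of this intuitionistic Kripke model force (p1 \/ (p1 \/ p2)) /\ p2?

Yes

0 ||- (p1 \/ (p1 \/ p2)) /\ p2 since 0 forces both conjuncts.
Since the root 0 forces (p1 \/ (p1 \/ p2)) /\ p2 and forcing is persistent (monotone upward), every world forces it.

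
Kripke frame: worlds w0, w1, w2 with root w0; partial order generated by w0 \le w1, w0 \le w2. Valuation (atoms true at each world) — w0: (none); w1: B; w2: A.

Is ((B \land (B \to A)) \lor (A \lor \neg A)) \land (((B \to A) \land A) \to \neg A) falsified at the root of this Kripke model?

w0 \nVdash ((B \land (B \to A)) \lor (A \lor \neg A)) \land (((B \to A) \land A) \to \neg A) since w0 fails (B \land (B \to A)) \lor (A \lor \neg A).
So the root w0 does not force ((B \land (B \to A)) \lor (A \lor \neg A)) \land (((B \to A) \land A) \to \neg A); the model is a countermodel.

Yes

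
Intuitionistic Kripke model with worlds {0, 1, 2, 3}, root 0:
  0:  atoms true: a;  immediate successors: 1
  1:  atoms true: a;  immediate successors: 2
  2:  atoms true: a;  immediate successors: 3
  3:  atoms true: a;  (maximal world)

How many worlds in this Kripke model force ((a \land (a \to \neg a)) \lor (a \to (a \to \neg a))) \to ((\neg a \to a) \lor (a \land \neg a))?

0: forces it.
1: forces it.
2: forces it.
3: forces it.
Worlds forcing the formula: {0, 1, 2, 3}.

4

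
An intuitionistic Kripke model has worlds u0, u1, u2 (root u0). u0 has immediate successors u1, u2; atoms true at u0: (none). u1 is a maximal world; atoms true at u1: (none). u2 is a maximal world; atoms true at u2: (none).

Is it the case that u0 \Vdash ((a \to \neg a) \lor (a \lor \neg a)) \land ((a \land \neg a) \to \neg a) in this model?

Yes

u0 \Vdash ((a \to \neg a) \lor (a \lor \neg a)) \land ((a \land \neg a) \to \neg a) since u0 forces both conjuncts.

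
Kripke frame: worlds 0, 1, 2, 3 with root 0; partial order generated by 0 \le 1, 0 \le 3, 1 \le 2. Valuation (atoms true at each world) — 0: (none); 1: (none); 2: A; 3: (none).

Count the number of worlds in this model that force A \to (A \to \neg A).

1

0: does not force it — 0 \nVdash A \to (A \to \neg A): at the accessible world 2, 2 \Vdash A but 2 \nVdash A \to \neg A.
1: does not force it — 1 \nVdash A \to (A \to \neg A): at the accessible world 2, 2 \Vdash A but 2 \nVdash A \to \neg A.
2: does not force it.
3: forces it.
Worlds forcing the formula: {3}.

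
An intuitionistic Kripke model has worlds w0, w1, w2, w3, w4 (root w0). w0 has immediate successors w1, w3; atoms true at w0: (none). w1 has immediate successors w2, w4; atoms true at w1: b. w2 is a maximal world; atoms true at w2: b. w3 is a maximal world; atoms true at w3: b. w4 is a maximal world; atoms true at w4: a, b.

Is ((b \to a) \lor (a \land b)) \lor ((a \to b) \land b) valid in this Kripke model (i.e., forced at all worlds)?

Not every world: w0 \nVdash ((b \to a) \lor (a \land b)) \lor ((a \to b) \land b).
w0 \nVdash ((b \to a) \lor (a \land b)) \lor ((a \to b) \land b): neither disjunct is forced at w0.
w0 \nVdash (b \to a) \lor (a \land b): neither disjunct is forced at w0.

No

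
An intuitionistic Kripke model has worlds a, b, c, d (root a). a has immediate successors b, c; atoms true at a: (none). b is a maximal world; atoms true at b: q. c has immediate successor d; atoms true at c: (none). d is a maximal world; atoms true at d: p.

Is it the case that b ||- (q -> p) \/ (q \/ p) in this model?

Yes

b ||- (q -> p) \/ (q \/ p) via the disjunct q \/ p.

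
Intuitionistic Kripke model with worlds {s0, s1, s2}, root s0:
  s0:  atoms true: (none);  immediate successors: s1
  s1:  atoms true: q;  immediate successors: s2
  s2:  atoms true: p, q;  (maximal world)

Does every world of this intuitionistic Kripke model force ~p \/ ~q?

No

Not every world: s0 ||-/- ~p \/ ~q.
s0 ||-/- ~p \/ ~q: neither disjunct is forced at s0.
s0 ||-/- ~p since s2 is accessible from s0 and s2 ||- p.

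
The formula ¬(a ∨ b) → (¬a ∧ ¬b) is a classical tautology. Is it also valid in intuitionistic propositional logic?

Yes

This is a constructively valid De Morgan direction (negated disjunction to conjunction of negations), which is intuitionistically derivable.
From ¬(a ∨ b): if a held then a ∨ b would, contradiction — so ¬a; similarly ¬b.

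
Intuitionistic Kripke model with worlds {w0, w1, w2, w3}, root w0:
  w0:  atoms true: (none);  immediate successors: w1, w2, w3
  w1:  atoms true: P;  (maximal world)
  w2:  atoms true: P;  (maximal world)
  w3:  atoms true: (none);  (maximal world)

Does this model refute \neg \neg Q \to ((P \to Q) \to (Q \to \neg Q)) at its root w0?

No

w0 \Vdash \neg \neg Q \to ((P \to Q) \to (Q \to \neg Q)) vacuously: no world accessible from w0 forces the antecedent \neg \neg Q.
So the root w0 forces \neg \neg Q \to ((P \to Q) \to (Q \to \neg Q)); the model is not a countermodel.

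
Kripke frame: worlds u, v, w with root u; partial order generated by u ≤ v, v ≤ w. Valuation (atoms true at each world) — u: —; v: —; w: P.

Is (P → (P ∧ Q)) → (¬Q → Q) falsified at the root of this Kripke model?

No

u ⊩ (P → (P ∧ Q)) → (¬Q → Q) vacuously: no world accessible from u forces the antecedent P → (P ∧ Q).
So the root u forces (P → (P ∧ Q)) → (¬Q → Q); the model is not a countermodel.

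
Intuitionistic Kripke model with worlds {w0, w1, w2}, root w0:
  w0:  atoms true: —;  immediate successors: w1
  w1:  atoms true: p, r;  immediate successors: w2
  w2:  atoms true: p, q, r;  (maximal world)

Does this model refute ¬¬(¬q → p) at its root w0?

No

w0 ⊩ ¬¬(¬q → p): no world accessible from w0 forces ¬(¬q → p).
So the root w0 forces ¬¬(¬q → p); the model is not a countermodel.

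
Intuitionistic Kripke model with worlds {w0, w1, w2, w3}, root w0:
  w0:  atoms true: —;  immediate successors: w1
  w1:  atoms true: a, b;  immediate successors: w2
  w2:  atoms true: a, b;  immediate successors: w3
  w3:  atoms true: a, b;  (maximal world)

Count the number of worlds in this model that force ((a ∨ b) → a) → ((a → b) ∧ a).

w0: does not force it — w0 ⊮ ((a ∨ b) → a) → ((a → b) ∧ a): already at w0 itself, w0 ⊩ (a ∨ b) → a but w0 ⊮ (a → b) ∧ a.
w1: forces it.
w2: forces it.
w3: forces it.
Worlds forcing the formula: {w1, w2, w3}.

3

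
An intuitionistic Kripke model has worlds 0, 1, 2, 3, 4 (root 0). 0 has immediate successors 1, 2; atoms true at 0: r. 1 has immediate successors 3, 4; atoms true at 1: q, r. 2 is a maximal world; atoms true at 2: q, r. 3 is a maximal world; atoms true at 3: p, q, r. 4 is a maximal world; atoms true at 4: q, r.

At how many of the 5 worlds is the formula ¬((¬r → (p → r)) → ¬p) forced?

1

0: does not force it — 0 ⊮ ¬((¬r → (p → r)) → ¬p) since 2 is accessible from 0 and 2 ⊩ (¬r → (p → r)) → ¬p.
1: does not force it — 1 ⊮ ¬((¬r → (p → r)) → ¬p) since 4 is accessible from 1 and 4 ⊩ (¬r → (p → r)) → ¬p.
2: does not force it.
3: forces it.
4: does not force it.
Worlds forcing the formula: {3}.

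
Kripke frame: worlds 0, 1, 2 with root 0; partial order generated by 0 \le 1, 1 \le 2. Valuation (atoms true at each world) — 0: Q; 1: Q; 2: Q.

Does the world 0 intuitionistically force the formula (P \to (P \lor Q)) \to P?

No

0 \nVdash (P \to (P \lor Q)) \to P: already at 0 itself, 0 \Vdash P \to (P \lor Q) but 0 \nVdash P.
0 lacks atom P, so 0 \nVdash P.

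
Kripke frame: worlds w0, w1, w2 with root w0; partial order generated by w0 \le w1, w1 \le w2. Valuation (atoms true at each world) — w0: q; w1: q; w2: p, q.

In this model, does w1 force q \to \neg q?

No

w1 \nVdash q \to \neg q: already at w1 itself, w1 \Vdash q but w1 \nVdash \neg q.
w1 \nVdash \neg q since w1 is accessible from w1 and w1 \Vdash q.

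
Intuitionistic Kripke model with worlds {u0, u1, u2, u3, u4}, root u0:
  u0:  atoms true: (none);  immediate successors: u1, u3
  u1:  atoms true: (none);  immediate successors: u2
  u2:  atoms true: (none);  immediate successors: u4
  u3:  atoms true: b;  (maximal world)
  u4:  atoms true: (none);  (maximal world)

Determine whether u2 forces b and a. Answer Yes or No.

u2 does not force b and a since u2 fails b.

No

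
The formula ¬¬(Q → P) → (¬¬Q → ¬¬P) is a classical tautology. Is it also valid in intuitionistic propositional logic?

Yes

This is the distribution of double negation over implication, which is intuitionistically derivable.
Assume ¬¬(Q → P) and ¬¬Q; suppose ¬P. Then Q → P would give ¬Q (by contraposition), contradicting ¬¬Q; so ¬(Q → P), contradicting ¬¬(Q → P). Hence ¬¬P.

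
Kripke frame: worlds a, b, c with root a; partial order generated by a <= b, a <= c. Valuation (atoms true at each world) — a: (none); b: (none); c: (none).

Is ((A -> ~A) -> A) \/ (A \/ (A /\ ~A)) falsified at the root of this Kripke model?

a ||-/- ((A -> ~A) -> A) \/ (A \/ (A /\ ~A)): neither disjunct is forced at a.
a ||-/- (A -> ~A) -> A: already at a itself, a ||- A -> ~A but a ||-/- A.
a lacks atom A, so a ||-/- A.
So the root a does not force ((A -> ~A) -> A) \/ (A \/ (A /\ ~A)); the model is a countermodel.

Yes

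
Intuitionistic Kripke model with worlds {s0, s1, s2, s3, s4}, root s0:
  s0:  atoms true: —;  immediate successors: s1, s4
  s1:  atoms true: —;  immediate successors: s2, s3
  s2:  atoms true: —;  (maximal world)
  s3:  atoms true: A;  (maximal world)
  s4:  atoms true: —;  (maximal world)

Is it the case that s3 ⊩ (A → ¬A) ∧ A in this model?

s3 ⊮ (A → ¬A) ∧ A since s3 fails A → ¬A.

No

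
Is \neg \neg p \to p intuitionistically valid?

No

This is double-negation elimination, which is not intuitionistically valid.
A Kripke countermodel: worlds u, v; order generated by u \le v; atoms true at each world — u:{}; v:{p}.
u \nVdash \neg \neg p \to p: already at u itself, u \Vdash \neg \neg p but u \nVdash p.
u lacks atom p, so u \nVdash p.
So the root u does not force the formula.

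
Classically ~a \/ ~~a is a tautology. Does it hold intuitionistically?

No

This is the weak law of excluded middle, which is not intuitionistically valid.
A Kripke countermodel: worlds u0, u1, u2; order generated by u0 <= u1, u0 <= u2; atoms true at each world — u0:{}; u1:{a}; u2:{}.
u0 ||-/- ~a \/ ~~a: neither disjunct is forced at u0.
u0 ||-/- ~a since u1 is accessible from u0 and u1 ||- a.
So the root u0 does not force the formula.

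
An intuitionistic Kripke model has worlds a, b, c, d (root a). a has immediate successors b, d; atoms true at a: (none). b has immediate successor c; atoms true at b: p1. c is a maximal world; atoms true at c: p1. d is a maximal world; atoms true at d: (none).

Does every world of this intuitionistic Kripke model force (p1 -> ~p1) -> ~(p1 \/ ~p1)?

Not every world: a ||-/- (p1 -> ~p1) -> ~(p1 \/ ~p1).
a ||-/- (p1 -> ~p1) -> ~(p1 \/ ~p1): at the accessible world d, d ||- p1 -> ~p1 but d ||-/- ~(p1 \/ ~p1).
d ||-/- ~(p1 \/ ~p1) since d is accessible from d and d ||- p1 \/ ~p1.
d ||- p1 \/ ~p1 via the disjunct ~p1.

No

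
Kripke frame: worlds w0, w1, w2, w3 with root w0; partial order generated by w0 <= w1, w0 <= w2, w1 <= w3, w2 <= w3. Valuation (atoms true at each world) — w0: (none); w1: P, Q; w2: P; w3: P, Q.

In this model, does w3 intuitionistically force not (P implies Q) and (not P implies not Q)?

w3 does not force not (P implies Q) and (not P implies not Q) since w3 fails not (P implies Q).

No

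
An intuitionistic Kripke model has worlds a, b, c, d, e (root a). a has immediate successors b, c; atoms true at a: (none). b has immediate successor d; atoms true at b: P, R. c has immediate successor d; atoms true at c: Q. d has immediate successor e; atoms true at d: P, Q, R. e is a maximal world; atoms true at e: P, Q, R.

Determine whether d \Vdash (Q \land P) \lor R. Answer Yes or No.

Yes

d \Vdash (Q \land P) \lor R via the disjunct Q \land P.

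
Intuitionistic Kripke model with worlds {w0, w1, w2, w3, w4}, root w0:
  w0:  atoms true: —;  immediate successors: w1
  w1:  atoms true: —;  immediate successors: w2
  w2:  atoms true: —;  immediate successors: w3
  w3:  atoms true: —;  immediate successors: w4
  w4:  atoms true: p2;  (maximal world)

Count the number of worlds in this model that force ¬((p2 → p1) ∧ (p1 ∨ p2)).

5

w0: forces it.
w1: forces it.
w2: forces it.
w3: forces it.
w4: forces it.
Worlds forcing the formula: {w0, w1, w2, w3, w4}.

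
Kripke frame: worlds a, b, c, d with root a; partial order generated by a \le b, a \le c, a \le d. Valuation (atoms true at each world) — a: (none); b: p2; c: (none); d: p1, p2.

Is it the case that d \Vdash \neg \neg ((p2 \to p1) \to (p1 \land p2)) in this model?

d \Vdash \neg \neg ((p2 \to p1) \to (p1 \land p2)): no world accessible from d forces \neg ((p2 \to p1) \to (p1 \land p2)).

Yes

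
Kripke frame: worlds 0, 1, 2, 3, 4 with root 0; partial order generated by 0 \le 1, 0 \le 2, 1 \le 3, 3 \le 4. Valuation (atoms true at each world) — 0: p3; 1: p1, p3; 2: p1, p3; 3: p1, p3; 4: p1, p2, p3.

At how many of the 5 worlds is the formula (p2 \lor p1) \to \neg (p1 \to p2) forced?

0: does not force it — 0 \nVdash (p2 \lor p1) \to \neg (p1 \to p2): at the accessible world 1, 1 \Vdash p2 \lor p1 but 1 \nVdash \neg (p1 \to p2).
1: does not force it — 1 \nVdash (p2 \lor p1) \to \neg (p1 \to p2): already at 1 itself, 1 \Vdash p2 \lor p1 but 1 \nVdash \neg (p1 \to p2).
2: forces it.
3: does not force it.
4: does not force it.
Worlds forcing the formula: {2}.

1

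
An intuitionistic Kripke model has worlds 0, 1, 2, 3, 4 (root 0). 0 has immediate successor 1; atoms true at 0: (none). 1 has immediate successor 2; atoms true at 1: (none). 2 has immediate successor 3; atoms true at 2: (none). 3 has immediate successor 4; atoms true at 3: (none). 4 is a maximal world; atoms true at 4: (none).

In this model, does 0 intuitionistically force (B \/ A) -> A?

Yes

0 ||- (B \/ A) -> A vacuously: no world accessible from 0 forces the antecedent B \/ A.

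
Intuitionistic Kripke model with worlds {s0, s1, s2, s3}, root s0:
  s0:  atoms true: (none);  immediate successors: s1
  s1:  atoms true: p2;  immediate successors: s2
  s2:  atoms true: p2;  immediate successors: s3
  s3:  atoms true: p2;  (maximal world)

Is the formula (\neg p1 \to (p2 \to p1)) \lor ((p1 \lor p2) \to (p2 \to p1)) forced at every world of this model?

Not every world: s0 \nVdash (\neg p1 \to (p2 \to p1)) \lor ((p1 \lor p2) \to (p2 \to p1)).
s0 \nVdash (\neg p1 \to (p2 \to p1)) \lor ((p1 \lor p2) \to (p2 \to p1)): neither disjunct is forced at s0.
s0 \nVdash \neg p1 \to (p2 \to p1): already at s0 itself, s0 \Vdash \neg p1 but s0 \nVdash p2 \to p1.
s0 \nVdash p2 \to p1: at the accessible world s1, s1 \Vdash p2 but s1 \nVdash p1.
s1 lacks atom p1, so s1 \nVdash p1.

No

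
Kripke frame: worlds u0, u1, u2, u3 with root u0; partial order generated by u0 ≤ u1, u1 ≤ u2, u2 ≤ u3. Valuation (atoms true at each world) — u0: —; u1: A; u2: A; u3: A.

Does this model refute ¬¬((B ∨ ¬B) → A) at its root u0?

u0 ⊩ ¬¬((B ∨ ¬B) → A): no world accessible from u0 forces ¬((B ∨ ¬B) → A).
So the root u0 forces ¬¬((B ∨ ¬B) → A); the model is not a countermodel.

No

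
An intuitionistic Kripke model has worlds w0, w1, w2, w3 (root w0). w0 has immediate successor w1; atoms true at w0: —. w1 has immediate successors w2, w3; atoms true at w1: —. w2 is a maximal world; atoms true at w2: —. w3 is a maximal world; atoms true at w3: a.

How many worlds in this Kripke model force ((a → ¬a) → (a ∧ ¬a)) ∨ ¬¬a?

1

w0: does not force it — w0 ⊮ ((a → ¬a) → (a ∧ ¬a)) ∨ ¬¬a: neither disjunct is forced at w0.
w1: does not force it — w1 ⊮ ((a → ¬a) → (a ∧ ¬a)) ∨ ¬¬a: neither disjunct is forced at w1.
w2: does not force it.
w3: forces it.
Worlds forcing the formula: {w3}.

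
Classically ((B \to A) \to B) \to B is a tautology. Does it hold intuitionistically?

This is Peirce's law, which is not intuitionistically valid.
A Kripke countermodel: worlds a, b; order generated by a \le b; atoms true at each world — a:{}; b:{B}.
a \nVdash ((B \to A) \to B) \to B: already at a itself, a \Vdash (B \to A) \to B but a \nVdash B.
a lacks atom B, so a \nVdash B.
So the root a does not force the formula.

No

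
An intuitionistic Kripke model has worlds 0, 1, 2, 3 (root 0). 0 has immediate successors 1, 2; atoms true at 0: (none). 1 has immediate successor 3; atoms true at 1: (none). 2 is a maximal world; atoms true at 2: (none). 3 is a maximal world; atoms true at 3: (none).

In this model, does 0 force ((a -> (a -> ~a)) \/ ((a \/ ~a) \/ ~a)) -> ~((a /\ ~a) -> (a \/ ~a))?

0 ||-/- ((a -> (a -> ~a)) \/ ((a \/ ~a) \/ ~a)) -> ~((a /\ ~a) -> (a \/ ~a)): already at 0 itself, 0 ||- (a -> (a -> ~a)) \/ ((a \/ ~a) \/ ~a) but 0 ||-/- ~((a /\ ~a) -> (a \/ ~a)).
0 ||-/- ~((a /\ ~a) -> (a \/ ~a)) since 0 is accessible from 0 and 0 ||- (a /\ ~a) -> (a \/ ~a).
0 ||- (a /\ ~a) -> (a \/ ~a) vacuously: no world accessible from 0 forces the antecedent a /\ ~a.

No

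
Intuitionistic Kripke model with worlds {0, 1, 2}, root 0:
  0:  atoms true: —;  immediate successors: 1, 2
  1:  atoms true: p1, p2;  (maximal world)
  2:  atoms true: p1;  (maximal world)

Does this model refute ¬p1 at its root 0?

Yes

0 ⊮ ¬p1 since 1 is accessible from 0 and 1 ⊩ p1.
So the root 0 does not force ¬p1; the model is a countermodel.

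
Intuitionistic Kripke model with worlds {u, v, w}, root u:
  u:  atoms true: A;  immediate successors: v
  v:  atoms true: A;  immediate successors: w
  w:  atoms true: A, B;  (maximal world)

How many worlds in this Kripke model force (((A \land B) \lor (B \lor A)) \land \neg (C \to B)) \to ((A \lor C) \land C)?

u: forces it.
v: forces it.
w: forces it.
Worlds forcing the formula: {u, v, w}.

3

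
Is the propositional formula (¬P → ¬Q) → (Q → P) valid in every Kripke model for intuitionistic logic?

This is the converse of contraposition, which is not intuitionistically valid.
A Kripke countermodel: worlds u, v; order generated by u ≤ v; atoms true at each world — u:{Q}; v:{P,Q}.
u ⊮ (¬P → ¬Q) → (Q → P): already at u itself, u ⊩ ¬P → ¬Q but u ⊮ Q → P.
u ⊮ Q → P: already at u itself, u ⊩ Q but u ⊮ P.
u lacks atom P, so u ⊮ P.
So the root u does not force the formula.

No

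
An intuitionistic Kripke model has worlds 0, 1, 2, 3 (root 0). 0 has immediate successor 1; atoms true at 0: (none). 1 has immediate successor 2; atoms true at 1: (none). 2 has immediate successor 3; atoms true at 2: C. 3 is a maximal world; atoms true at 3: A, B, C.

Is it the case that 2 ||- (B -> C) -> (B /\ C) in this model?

2 ||-/- (B -> C) -> (B /\ C): already at 2 itself, 2 ||- B -> C but 2 ||-/- B /\ C.
2 ||-/- B /\ C since 2 fails B.

No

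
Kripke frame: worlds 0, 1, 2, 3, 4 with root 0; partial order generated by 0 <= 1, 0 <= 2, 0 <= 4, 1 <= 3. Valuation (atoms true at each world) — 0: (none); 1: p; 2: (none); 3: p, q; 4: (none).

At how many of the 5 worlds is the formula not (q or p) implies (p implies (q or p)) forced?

0: forces it.
1: forces it.
2: forces it.
3: forces it.
4: forces it.
Worlds forcing the formula: {0, 1, 2, 3, 4}.

5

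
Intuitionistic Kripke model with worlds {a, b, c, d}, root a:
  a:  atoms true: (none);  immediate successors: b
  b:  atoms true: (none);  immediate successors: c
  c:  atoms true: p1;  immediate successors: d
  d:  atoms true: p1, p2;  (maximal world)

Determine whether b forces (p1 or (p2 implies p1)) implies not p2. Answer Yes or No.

b does not force (p1 or (p2 implies p1)) implies not p2: already at b itself, b forces p1 or (p2 implies p1) but b does not force not p2.
b does not force not p2 since d is accessible from b and d forces p2.

No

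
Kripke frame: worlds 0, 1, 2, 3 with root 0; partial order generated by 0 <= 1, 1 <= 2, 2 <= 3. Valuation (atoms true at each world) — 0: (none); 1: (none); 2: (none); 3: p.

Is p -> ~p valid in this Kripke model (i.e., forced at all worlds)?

No

Not every world: 0 ||-/- p -> ~p.
0 ||-/- p -> ~p: at the accessible world 3, 3 ||- p but 3 ||-/- ~p.
3 ||-/- ~p since 3 is accessible from 3 and 3 ||- p.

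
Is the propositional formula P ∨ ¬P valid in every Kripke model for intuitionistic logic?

No

This is the law of excluded middle, which is not intuitionistically valid.
A Kripke countermodel: worlds u, v; order generated by u ≤ v; atoms true at each world — u:{}; v:{P}.
u ⊮ P ∨ ¬P: neither disjunct is forced at u.
u lacks atom P, so u ⊮ P.
So the root u does not force the formula.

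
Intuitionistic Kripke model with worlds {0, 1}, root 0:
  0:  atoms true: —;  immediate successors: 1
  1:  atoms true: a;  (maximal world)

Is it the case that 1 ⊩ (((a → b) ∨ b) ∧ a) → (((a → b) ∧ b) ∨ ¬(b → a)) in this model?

1 ⊩ (((a → b) ∨ b) ∧ a) → (((a → b) ∧ b) ∨ ¬(b → a)) vacuously: no world accessible from 1 forces the antecedent ((a → b) ∨ b) ∧ a.

Yes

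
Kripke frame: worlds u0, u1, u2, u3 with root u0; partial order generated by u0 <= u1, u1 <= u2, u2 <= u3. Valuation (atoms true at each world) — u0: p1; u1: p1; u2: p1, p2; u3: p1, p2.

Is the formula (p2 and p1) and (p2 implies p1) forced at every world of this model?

Not every world: u0 does not force (p2 and p1) and (p2 implies p1).
u0 does not force (p2 and p1) and (p2 implies p1) since u0 fails p2 and p1.

No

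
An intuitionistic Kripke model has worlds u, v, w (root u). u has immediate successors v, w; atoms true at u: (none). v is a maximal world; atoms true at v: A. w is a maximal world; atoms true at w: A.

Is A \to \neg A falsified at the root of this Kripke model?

u \nVdash A \to \neg A: at the accessible world v, v \Vdash A but v \nVdash \neg A.
v \nVdash \neg A since v is accessible from v and v \Vdash A.
So the root u does not force A \to \neg A; the model is a countermodel.

Yes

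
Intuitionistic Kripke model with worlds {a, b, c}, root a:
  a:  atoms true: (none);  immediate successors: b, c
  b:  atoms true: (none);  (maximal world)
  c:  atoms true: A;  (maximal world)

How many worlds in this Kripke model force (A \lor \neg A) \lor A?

2

a: does not force it — a \nVdash (A \lor \neg A) \lor A: neither disjunct is forced at a.
b: forces it.
c: forces it.
Worlds forcing the formula: {b, c}.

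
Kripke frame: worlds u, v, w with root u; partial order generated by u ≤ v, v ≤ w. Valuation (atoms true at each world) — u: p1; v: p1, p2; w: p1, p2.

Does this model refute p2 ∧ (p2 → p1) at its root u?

Yes

u ⊮ p2 ∧ (p2 → p1) since u fails p2.
So the root u does not force p2 ∧ (p2 → p1); the model is a countermodel.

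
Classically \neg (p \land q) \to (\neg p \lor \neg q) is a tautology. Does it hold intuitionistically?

No

This is the constructively invalid direction of De Morgan's law for conjunction, which is not intuitionistically valid.
A Kripke countermodel: worlds 0, 1, 2; order generated by 0 \le 1, 0 \le 2; atoms true at each world — 0:{}; 1:{p}; 2:{q}.
0 \nVdash \neg (p \land q) \to (\neg p \lor \neg q): already at 0 itself, 0 \Vdash \neg (p \land q) but 0 \nVdash \neg p \lor \neg q.
0 \nVdash \neg p \lor \neg q: neither disjunct is forced at 0.
0 \nVdash \neg p since 1 is accessible from 0 and 1 \Vdash p.
So the root 0 does not force the formula.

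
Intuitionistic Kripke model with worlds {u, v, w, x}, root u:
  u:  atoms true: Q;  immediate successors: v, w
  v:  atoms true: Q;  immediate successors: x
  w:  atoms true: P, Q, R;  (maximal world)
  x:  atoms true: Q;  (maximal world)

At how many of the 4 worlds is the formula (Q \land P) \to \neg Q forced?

u: does not force it — u \nVdash (Q \land P) \to \neg Q: at the accessible world w, w \Vdash Q \land P but w \nVdash \neg Q.
v: forces it.
w: does not force it — w \nVdash (Q \land P) \to \neg Q: already at w itself, w \Vdash Q \land P but w \nVdash \neg Q.
x: forces it.
Worlds forcing the formula: {v, x}.

2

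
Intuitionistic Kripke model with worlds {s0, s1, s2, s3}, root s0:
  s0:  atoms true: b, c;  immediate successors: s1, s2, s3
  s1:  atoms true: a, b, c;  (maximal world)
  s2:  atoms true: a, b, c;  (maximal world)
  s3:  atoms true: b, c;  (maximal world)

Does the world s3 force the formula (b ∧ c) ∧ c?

s3 ⊩ (b ∧ c) ∧ c since s3 forces both conjuncts.

Yes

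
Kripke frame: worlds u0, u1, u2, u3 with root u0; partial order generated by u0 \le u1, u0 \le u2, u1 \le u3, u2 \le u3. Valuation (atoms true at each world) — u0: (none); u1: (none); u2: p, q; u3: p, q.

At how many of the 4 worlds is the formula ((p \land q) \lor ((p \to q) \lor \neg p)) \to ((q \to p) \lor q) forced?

4

u0: forces it.
u1: forces it.
u2: forces it.
u3: forces it.
Worlds forcing the formula: {u0, u1, u2, u3}.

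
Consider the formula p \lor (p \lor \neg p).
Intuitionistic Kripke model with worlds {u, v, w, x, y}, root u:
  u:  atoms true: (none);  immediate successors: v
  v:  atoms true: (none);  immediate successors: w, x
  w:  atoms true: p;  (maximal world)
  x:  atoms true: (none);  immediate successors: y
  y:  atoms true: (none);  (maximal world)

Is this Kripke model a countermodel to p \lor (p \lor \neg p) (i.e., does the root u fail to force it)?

Yes

u \nVdash p \lor (p \lor \neg p): neither disjunct is forced at u.
u lacks atom p, so u \nVdash p.
So the root u does not force p \lor (p \lor \neg p); the model is a countermodel.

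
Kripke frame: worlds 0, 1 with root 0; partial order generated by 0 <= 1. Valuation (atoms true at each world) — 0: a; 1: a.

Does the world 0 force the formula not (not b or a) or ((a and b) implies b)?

Yes

0 forces not (not b or a) or ((a and b) implies b) via the disjunct (a and b) implies b.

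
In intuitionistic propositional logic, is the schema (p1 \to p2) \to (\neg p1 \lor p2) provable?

This is the material-implication-as-disjunction principle, which is not intuitionistically valid.
A Kripke countermodel: worlds a, b; order generated by a \le b; atoms true at each world — a:{}; b:{p1,p2}.
a \nVdash (p1 \to p2) \to (\neg p1 \lor p2): already at a itself, a \Vdash p1 \to p2 but a \nVdash \neg p1 \lor p2.
a \nVdash \neg p1 \lor p2: neither disjunct is forced at a.
a \nVdash \neg p1 since b is accessible from a and b \Vdash p1.
So the root a does not force the formula.

No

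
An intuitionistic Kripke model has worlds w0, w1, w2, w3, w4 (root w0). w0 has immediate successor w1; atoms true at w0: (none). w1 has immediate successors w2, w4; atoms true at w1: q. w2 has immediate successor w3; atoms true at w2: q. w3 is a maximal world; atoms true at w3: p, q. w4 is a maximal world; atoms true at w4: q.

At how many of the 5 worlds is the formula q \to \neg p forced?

w0: does not force it — w0 \nVdash q \to \neg p: at the accessible world w1, w1 \Vdash q but w1 \nVdash \neg p.
w1: does not force it — w1 \nVdash q \to \neg p: already at w1 itself, w1 \Vdash q but w1 \nVdash \neg p.
w2: does not force it — w2 \nVdash q \to \neg p: already at w2 itself, w2 \Vdash q but w2 \nVdash \neg p.
w3: does not force it.
w4: forces it.
Worlds forcing the formula: {w4}.

1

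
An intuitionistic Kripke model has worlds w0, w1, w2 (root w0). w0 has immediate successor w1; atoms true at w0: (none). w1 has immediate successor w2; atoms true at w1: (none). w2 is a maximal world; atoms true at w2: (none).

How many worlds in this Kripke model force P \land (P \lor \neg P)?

w0: does not force it — w0 \nVdash P \land (P \lor \neg P) since w0 fails P.
w1: does not force it.
w2: does not force it.
Worlds forcing the formula: { }.

0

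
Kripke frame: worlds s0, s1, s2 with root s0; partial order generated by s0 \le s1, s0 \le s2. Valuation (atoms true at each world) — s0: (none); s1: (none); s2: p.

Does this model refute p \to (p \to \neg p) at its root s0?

s0 \nVdash p \to (p \to \neg p): at the accessible world s2, s2 \Vdash p but s2 \nVdash p \to \neg p.
s2 \nVdash p \to \neg p: already at s2 itself, s2 \Vdash p but s2 \nVdash \neg p.
s2 \nVdash \neg p since s2 is accessible from s2 and s2 \Vdash p.
So the root s0 does not force p \to (p \to \neg p); the model is a countermodel.

Yes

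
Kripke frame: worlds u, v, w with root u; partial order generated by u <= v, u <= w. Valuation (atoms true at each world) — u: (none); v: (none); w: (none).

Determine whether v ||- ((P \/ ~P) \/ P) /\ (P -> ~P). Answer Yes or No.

Yes

v ||- ((P \/ ~P) \/ P) /\ (P -> ~P) since v forces both conjuncts.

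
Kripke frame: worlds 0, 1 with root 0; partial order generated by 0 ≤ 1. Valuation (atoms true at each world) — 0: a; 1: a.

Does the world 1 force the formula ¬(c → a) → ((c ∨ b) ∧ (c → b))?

Yes

1 ⊩ ¬(c → a) → ((c ∨ b) ∧ (c → b)) vacuously: no world accessible from 1 forces the antecedent ¬(c → a).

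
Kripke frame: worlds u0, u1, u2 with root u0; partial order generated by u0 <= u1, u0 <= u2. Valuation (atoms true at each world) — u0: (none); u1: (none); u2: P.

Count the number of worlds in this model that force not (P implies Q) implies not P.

u0: does not force it — u0 does not force not (P implies Q) implies not P: at the accessible world u2, u2 forces not (P implies Q) but u2 does not force not P.
u1: forces it.
u2: does not force it.
Worlds forcing the formula: {u1}.

1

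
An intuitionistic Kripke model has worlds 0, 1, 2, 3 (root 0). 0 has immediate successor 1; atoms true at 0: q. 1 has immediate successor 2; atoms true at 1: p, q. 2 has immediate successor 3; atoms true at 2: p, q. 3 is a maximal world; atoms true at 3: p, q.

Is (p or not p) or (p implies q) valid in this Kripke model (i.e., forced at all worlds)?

Yes

0 forces (p or not p) or (p implies q) via the disjunct p implies q.
Since the root 0 forces (p or not p) or (p implies q) and forcing is persistent (monotone upward), every world forces it.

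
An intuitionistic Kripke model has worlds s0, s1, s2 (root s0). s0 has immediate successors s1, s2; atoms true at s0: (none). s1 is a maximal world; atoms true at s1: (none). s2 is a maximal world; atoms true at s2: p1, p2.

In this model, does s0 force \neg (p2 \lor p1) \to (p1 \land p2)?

No

s0 \nVdash \neg (p2 \lor p1) \to (p1 \land p2): at the accessible world s1, s1 \Vdash \neg (p2 \lor p1) but s1 \nVdash p1 \land p2.
s1 \nVdash p1 \land p2 since s1 fails p1.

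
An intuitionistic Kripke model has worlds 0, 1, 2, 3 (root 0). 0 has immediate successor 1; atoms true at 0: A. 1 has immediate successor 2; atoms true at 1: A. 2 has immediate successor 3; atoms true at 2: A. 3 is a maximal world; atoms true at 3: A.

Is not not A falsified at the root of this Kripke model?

No

0 forces not not A: no world accessible from 0 forces not A.
So the root 0 forces not not A; the model is not a countermodel.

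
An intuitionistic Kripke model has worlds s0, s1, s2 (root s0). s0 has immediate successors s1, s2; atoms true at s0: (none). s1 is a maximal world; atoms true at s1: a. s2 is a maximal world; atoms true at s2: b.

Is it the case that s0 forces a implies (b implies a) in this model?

s0 forces a implies (b implies a): every world accessible from s0 that forces a (namely s1) also forces b implies a.

Yes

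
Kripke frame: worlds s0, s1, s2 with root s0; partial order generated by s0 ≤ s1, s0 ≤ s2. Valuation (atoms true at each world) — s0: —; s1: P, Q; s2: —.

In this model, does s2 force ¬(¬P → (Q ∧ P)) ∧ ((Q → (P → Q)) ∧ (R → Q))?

s2 ⊩ ¬(¬P → (Q ∧ P)) ∧ ((Q → (P → Q)) ∧ (R → Q)) since s2 forces both conjuncts.

Yes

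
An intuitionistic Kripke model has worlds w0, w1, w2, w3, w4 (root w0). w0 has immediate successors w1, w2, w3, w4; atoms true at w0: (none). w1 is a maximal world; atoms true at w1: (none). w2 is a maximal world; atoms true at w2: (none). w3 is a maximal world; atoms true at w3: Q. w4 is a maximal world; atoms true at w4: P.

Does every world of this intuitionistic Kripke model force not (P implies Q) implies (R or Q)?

Not every world: w0 does not force not (P implies Q) implies (R or Q).
w0 does not force not (P implies Q) implies (R or Q): at the accessible world w4, w4 forces not (P implies Q) but w4 does not force R or Q.
w4 does not force R or Q: neither disjunct is forced at w4.
w4 lacks atom R, so w4 does not force R.

No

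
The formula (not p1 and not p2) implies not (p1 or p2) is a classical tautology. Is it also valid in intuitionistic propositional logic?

This is a constructively valid De Morgan direction (conjunction of negations to negated disjunction), which is intuitionistically derivable.
If both not p1 and not p2 hold at a world, no accessible world forces p1 or forces p2, so none forces p1 or p2.

Yes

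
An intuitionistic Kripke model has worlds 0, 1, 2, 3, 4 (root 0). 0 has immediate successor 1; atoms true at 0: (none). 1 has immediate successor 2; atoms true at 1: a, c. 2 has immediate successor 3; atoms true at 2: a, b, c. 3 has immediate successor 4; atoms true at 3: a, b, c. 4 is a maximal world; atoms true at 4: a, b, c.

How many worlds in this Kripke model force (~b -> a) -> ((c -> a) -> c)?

4

0: does not force it — 0 ||-/- (~b -> a) -> ((c -> a) -> c): already at 0 itself, 0 ||- ~b -> a but 0 ||-/- (c -> a) -> c.
1: forces it.
2: forces it.
3: forces it.
4: forces it.
Worlds forcing the formula: {1, 2, 3, 4}.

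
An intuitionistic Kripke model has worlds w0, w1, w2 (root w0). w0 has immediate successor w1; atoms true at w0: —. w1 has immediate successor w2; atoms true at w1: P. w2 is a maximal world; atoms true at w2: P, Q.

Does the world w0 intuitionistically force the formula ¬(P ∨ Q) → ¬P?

Yes

w0 ⊩ ¬(P ∨ Q) → ¬P vacuously: no world accessible from w0 forces the antecedent ¬(P ∨ Q).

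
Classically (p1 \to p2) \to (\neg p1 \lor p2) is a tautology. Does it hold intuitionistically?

No

This is the material-implication-as-disjunction principle, which is not intuitionistically valid.
A Kripke countermodel: worlds u, v; order generated by u \le v; atoms true at each world — u:{}; v:{p1,p2}.
u \nVdash (p1 \to p2) \to (\neg p1 \lor p2): already at u itself, u \Vdash p1 \to p2 but u \nVdash \neg p1 \lor p2.
u \nVdash \neg p1 \lor p2: neither disjunct is forced at u.
u \nVdash \neg p1 since v is accessible from u and v \Vdash p1.
So the root u does not force the formula.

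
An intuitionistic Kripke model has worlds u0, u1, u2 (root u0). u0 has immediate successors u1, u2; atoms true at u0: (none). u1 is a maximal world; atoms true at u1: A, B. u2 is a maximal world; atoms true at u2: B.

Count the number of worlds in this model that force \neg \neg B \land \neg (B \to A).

1

u0: does not force it — u0 \nVdash \neg \neg B \land \neg (B \to A) since u0 fails \neg (B \to A).
u1: does not force it — u1 \nVdash \neg \neg B \land \neg (B \to A) since u1 fails \neg (B \to A).
u2: forces it.
Worlds forcing the formula: {u2}.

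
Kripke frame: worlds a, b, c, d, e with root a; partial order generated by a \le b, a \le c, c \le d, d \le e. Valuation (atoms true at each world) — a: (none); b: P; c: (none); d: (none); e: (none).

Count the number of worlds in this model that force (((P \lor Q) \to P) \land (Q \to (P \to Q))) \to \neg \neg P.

1

a: does not force it — a \nVdash (((P \lor Q) \to P) \land (Q \to (P \to Q))) \to \neg \neg P: already at a itself, a \Vdash ((P \lor Q) \to P) \land (Q \to (P \to Q)) but a \nVdash \neg \neg P.
b: forces it.
c: does not force it.
d: does not force it.
e: does not force it.
Worlds forcing the formula: {b}.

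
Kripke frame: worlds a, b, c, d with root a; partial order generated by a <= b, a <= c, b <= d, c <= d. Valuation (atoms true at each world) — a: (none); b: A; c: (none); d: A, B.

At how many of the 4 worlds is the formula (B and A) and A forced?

1

a: does not force it — a does not force (B and A) and A since a fails B and A.
b: does not force it — b does not force (B and A) and A since b fails B and A.
c: does not force it.
d: forces it.
Worlds forcing the formula: {d}.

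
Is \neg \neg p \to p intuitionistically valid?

No

This is double-negation elimination, which is not intuitionistically valid.
A Kripke countermodel: worlds u0, u1; order generated by u0 \le u1; atoms true at each world — u0:{}; u1:{p}.
u0 \nVdash \neg \neg p \to p: already at u0 itself, u0 \Vdash \neg \neg p but u0 \nVdash p.
u0 lacks atom p, so u0 \nVdash p.
So the root u0 does not force the formula.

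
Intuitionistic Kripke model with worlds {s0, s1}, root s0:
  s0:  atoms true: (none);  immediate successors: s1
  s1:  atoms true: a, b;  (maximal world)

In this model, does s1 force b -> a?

Yes

s1 ||- b -> a: every world accessible from s1 that forces b (namely s1) also forces a.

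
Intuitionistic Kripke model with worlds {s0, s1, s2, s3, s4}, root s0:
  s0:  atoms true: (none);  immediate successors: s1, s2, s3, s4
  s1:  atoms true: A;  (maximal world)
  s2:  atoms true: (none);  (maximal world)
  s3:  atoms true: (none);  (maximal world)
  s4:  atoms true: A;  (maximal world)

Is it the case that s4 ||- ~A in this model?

s4 ||-/- ~A since s4 is accessible from s4 and s4 ||- A.

No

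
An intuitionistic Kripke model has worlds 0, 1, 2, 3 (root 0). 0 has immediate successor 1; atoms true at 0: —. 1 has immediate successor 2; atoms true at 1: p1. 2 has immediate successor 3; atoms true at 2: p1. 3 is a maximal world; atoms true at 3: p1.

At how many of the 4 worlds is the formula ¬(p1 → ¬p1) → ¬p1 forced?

0

0: does not force it — 0 ⊮ ¬(p1 → ¬p1) → ¬p1: already at 0 itself, 0 ⊩ ¬(p1 → ¬p1) but 0 ⊮ ¬p1.
1: does not force it — 1 ⊮ ¬(p1 → ¬p1) → ¬p1: already at 1 itself, 1 ⊩ ¬(p1 → ¬p1) but 1 ⊮ ¬p1.
2: does not force it.
3: does not force it.
Worlds forcing the formula: { }.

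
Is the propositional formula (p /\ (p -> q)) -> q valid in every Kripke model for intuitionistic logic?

Yes

This is modus ponens in implicational form, which is intuitionistically derivable.
If a world forces p and p -> q, then applying the implication at that world (which is accessible from itself) gives q.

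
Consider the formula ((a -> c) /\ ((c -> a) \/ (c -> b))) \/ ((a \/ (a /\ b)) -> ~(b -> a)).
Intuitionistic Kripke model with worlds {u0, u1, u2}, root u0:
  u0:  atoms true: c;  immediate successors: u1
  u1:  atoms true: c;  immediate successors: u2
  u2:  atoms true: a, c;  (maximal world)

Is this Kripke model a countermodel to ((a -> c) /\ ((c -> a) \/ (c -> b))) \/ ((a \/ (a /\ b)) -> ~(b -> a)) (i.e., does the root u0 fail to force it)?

Yes

u0 ||-/- ((a -> c) /\ ((c -> a) \/ (c -> b))) \/ ((a \/ (a /\ b)) -> ~(b -> a)): neither disjunct is forced at u0.
u0 ||-/- (a -> c) /\ ((c -> a) \/ (c -> b)) since u0 fails (c -> a) \/ (c -> b).
So the root u0 does not force ((a -> c) /\ ((c -> a) \/ (c -> b))) \/ ((a \/ (a /\ b)) -> ~(b -> a)); the model is a countermodel.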